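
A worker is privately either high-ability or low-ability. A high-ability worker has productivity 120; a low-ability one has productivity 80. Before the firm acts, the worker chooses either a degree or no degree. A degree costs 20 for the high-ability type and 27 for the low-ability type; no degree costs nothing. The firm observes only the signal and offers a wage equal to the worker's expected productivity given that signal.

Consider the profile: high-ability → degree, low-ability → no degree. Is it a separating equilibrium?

No

Under separation the firm infers type exactly: degree → high-ability (pays 120), no degree → low-ability (pays 80).
High-ability: degree gives 120 − 20 = 100; no degree gives 80 − 0 = 80. No deviation. ✓
Low-ability: no degree gives 80 − 0 = 80; degree gives 120 − 27 = 93. Would deviate. ✗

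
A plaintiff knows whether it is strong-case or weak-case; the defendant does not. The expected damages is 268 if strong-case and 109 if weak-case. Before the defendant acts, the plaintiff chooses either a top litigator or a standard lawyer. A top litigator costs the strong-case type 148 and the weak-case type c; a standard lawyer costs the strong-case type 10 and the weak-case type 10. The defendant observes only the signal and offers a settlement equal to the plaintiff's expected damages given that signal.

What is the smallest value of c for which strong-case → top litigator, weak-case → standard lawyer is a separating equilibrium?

169

Under separation: top litigator → strong-case (pays 268); standard lawyer → weak-case (pays 109).
Strong-case: 268 − 148 = 120 ≥ 109 − 10 = 99. Holds regardless of c. ✓
Weak-case: 109 − 10 ≥ 268 − c, so c ≥ 268 − 99 = 169.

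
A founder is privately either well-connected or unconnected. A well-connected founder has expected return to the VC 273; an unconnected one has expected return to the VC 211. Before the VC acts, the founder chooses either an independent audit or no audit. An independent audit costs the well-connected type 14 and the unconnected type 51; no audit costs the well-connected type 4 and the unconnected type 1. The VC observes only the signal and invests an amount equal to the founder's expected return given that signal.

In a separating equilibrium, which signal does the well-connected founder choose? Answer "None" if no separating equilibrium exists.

Try well-connected → audit, unconnected → no audit:
  If types separate, audit earns payment 273 and no audit earns 211.
  Well-connected: audit gives 273 − 14 = 259; no audit gives 211 − 4 = 207. No deviation. ✓
  Unconnected: no audit gives 211 − 1 = 210; audit gives 273 − 51 = 222. Would deviate. ✗
Try well-connected → no audit, unconnected → audit:
  If types separate, no audit earns payment 273 and audit earns 211.
  Well-connected: no audit gives 273 − 4 = 269; audit gives 211 − 14 = 197. No deviation. ✓
  Unconnected: audit gives 211 − 51 = 160; no audit gives 273 − 1 = 272. Would deviate. ✗
Neither assignment is incentive-compatible.

None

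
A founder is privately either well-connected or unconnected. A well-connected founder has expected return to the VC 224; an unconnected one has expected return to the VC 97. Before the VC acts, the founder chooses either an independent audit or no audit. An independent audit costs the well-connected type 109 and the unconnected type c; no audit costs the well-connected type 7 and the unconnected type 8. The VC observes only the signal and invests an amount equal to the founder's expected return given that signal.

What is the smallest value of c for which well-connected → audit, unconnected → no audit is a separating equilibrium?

135

Under separation: audit → well-connected (pays 224); no audit → unconnected (pays 97).
Well-connected: 224 − 109 = 115 ≥ 97 − 7 = 90. Holds regardless of c. ✓
Unconnected: 97 − 8 ≥ 224 − c, so c ≥ 224 − 89 = 135.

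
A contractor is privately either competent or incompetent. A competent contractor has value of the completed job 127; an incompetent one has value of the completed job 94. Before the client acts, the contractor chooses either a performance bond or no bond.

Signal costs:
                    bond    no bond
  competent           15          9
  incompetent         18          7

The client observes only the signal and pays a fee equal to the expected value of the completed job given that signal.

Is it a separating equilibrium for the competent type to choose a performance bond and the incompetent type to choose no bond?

No

If types separate, bond earns payment 127 and no bond earns 94.
Competent: bond gives 127 − 15 = 112; no bond gives 94 − 9 = 85. No deviation. ✓
Incompetent: no bond gives 94 − 7 = 87; bond gives 127 − 18 = 109. Would deviate. ✗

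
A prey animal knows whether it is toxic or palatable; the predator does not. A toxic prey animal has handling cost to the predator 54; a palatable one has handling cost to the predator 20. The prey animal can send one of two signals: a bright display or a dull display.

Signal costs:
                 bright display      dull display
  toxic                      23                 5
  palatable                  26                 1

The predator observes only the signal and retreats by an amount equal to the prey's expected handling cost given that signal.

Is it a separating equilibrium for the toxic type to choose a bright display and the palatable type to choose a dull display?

If types separate, bright display earns payment 54 and dull display earns 20.
Toxic: bright display gives 54 − 23 = 31; dull display gives 20 − 5 = 15. No deviation. ✓
Palatable: dull display gives 20 − 1 = 19; bright display gives 54 − 26 = 28. Would deviate. ✗

No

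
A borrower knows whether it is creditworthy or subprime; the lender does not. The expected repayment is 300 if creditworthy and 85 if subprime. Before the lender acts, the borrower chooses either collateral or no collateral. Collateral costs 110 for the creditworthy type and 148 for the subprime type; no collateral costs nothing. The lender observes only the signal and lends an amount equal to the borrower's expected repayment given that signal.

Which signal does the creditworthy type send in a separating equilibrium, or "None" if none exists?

Try creditworthy → collateral, subprime → no collateral:
  If types separate, collateral earns payment 300 and no collateral earns 85.
  Creditworthy: collateral gives 300 − 110 = 190; no collateral gives 85 − 0 = 85. No deviation. ✓
  Subprime: no collateral gives 85 − 0 = 85; collateral gives 300 − 148 = 152. Would deviate. ✗
Try creditworthy → no collateral, subprime → collateral:
  If types separate, no collateral earns payment 300 and collateral earns 85.
  Creditworthy: no collateral gives 300 − 0 = 300; collateral gives 85 − 110 = -25. No deviation. ✓
  Subprime: collateral gives 85 − 148 = -63; no collateral gives 300 − 0 = 300. Would deviate. ✗
Neither assignment is incentive-compatible.

None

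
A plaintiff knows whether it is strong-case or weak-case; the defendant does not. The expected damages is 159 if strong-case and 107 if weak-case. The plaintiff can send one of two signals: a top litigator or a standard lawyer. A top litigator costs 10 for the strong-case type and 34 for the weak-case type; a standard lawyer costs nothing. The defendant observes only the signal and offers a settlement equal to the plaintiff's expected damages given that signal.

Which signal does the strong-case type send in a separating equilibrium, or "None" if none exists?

Try strong-case → top litigator, weak-case → standard lawyer:
  Under separation the defendant infers type exactly: top litigator → strong-case (pays 159), standard lawyer → weak-case (pays 107).
  Strong-case: top litigator gives 159 − 10 = 149; standard lawyer gives 107 − 0 = 107. No deviation. ✓
  Weak-case: standard lawyer gives 107 − 0 = 107; top litigator gives 159 − 34 = 125. Would deviate. ✗
Try strong-case → standard lawyer, weak-case → top litigator:
  Under separation the defendant infers type exactly: standard lawyer → strong-case (pays 159), top litigator → weak-case (pays 107).
  Strong-case: standard lawyer gives 159 − 0 = 159; top litigator gives 107 − 10 = 97. No deviation. ✓
  Weak-case: top litigator gives 107 − 34 = 73; standard lawyer gives 159 − 0 = 159. Would deviate. ✗
Neither assignment is incentive-compatible.

None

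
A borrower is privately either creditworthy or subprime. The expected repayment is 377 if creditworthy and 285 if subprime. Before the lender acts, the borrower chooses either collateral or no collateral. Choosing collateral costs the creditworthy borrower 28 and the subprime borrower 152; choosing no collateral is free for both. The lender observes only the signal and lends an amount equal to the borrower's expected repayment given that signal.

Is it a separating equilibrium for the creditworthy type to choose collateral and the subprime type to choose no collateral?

Yes

If types separate, collateral earns payment 377 and no collateral earns 285.
Creditworthy: collateral gives 377 − 28 = 349; no collateral gives 285 − 0 = 285. No deviation. ✓
Subprime: no collateral gives 285 − 0 = 285; collateral gives 377 − 152 = 225. No deviation. ✓
Both incentive constraints hold.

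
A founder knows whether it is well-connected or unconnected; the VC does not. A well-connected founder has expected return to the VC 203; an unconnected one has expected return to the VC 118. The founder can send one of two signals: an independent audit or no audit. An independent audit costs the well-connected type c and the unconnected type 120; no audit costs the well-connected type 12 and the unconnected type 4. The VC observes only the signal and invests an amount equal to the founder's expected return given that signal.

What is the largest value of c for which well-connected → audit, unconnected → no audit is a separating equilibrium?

Under separation: audit → well-connected (pays 203); no audit → unconnected (pays 118).
Unconnected: 118 − 4 = 114 ≥ 203 − 120 = 83. Holds regardless of c. ✓
Well-connected: 203 − c ≥ 118 − 12, so c ≤ 203 − 106 = 97.

97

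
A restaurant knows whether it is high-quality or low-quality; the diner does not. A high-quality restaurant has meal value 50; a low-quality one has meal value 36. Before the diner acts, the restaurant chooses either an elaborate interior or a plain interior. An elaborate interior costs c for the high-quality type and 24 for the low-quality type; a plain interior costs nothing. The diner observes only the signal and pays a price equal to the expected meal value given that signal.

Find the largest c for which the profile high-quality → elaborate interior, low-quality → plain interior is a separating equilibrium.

Under separation: elaborate interior → high-quality (pays 50); plain interior → low-quality (pays 36).
Low-quality: 36 − 0 = 36 ≥ 50 − 24 = 26. Holds regardless of c. ✓
High-quality: 50 − c ≥ 36 − 0, so c ≤ 50 − 36 = 14.

14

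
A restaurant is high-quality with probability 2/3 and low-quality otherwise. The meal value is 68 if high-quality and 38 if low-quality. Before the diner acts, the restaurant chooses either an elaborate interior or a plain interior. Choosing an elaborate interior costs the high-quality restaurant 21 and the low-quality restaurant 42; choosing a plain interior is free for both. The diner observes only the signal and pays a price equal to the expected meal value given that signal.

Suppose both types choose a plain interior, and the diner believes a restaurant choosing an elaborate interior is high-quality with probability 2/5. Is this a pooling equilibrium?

Yes

At the pooled signal (plain interior) the diner holds the prior 2/3 and pays 2/3·68 + 1/3·38 = 58. Off-path (elaborate interior) belief 2/5 gives 2/5·68 + 3/5·38 = 50.
High-quality: plain interior gives 58 − 0 = 58; elaborate interior gives 50 − 21 = 29. Stays. ✓
Low-quality: plain interior gives 58 − 0 = 58; elaborate interior gives 50 − 42 = 8. Stays. ✓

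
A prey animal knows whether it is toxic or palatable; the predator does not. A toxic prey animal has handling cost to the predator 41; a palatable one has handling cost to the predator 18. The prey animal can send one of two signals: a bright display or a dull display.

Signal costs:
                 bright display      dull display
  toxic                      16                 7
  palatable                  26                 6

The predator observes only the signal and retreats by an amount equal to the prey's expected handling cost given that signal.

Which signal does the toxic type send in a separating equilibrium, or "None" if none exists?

None

Try toxic → bright display, palatable → dull display:
  Under separation the predator infers type exactly: bright display → toxic (pays 41), dull display → palatable (pays 18).
  Toxic: bright display gives 41 − 16 = 25; dull display gives 18 − 7 = 11. No deviation. ✓
  Palatable: dull display gives 18 − 6 = 12; bright display gives 41 − 26 = 15. Would deviate. ✗
Try toxic → dull display, palatable → bright display:
  Under separation the predator infers type exactly: dull display → toxic (pays 41), bright display → palatable (pays 18).
  Toxic: dull display gives 41 − 7 = 34; bright display gives 18 − 16 = 2. No deviation. ✓
  Palatable: bright display gives 18 − 26 = -8; dull display gives 41 − 6 = 35. Would deviate. ✗
Neither assignment is incentive-compatible.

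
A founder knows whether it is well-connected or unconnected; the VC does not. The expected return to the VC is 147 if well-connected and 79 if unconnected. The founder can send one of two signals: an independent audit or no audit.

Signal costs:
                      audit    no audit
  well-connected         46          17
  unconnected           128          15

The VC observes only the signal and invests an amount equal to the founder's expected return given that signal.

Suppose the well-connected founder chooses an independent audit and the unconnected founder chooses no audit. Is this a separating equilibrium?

Under separation the VC infers type exactly: audit → well-connected (pays 147), no audit → unconnected (pays 79).
Well-connected: audit gives 147 − 46 = 101; no audit gives 79 − 17 = 62. No deviation. ✓
Unconnected: no audit gives 79 − 15 = 64; audit gives 147 − 128 = 19. No deviation. ✓
Both incentive constraints hold.

Yes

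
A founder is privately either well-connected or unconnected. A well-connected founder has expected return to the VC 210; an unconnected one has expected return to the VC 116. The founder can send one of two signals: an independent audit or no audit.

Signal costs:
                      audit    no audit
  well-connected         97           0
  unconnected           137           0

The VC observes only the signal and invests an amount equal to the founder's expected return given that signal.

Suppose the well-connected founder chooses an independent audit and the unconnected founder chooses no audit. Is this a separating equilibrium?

Under separation the VC infers type exactly: audit → well-connected (pays 210), no audit → unconnected (pays 116).
Well-connected: audit gives 210 − 97 = 113; no audit gives 116 − 0 = 116. Would deviate. ✗
Unconnected: no audit gives 116 − 0 = 116; audit gives 210 − 137 = 73. No deviation. ✓

No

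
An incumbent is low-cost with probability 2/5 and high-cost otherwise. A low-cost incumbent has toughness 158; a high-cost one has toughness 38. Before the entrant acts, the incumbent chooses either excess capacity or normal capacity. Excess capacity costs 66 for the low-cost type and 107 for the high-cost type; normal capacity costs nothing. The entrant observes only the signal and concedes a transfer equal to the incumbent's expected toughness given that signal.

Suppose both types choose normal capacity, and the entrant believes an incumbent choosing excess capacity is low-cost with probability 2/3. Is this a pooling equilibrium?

Yes

At the pooled signal (normal capacity) the entrant holds the prior 2/5 and pays 2/5·158 + 3/5·38 = 86. Off-path (excess capacity) belief 2/3 gives 2/3·158 + 1/3·38 = 118.
Low-cost: normal capacity gives 86 − 0 = 86; excess capacity gives 118 − 66 = 52. Stays. ✓
High-cost: normal capacity gives 86 − 0 = 86; excess capacity gives 118 − 107 = 11. Stays. ✓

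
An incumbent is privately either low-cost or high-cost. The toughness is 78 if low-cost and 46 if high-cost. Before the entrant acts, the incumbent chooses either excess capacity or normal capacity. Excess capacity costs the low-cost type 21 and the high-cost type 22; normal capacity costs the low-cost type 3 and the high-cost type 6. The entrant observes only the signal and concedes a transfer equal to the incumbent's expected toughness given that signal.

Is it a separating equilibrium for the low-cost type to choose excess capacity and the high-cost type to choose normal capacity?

No

If types separate, excess capacity earns payment 78 and normal capacity earns 46.
Low-cost: excess capacity gives 78 − 21 = 57; normal capacity gives 46 − 3 = 43. No deviation. ✓
High-cost: normal capacity gives 46 − 6 = 40; excess capacity gives 78 − 22 = 56. Would deviate. ✗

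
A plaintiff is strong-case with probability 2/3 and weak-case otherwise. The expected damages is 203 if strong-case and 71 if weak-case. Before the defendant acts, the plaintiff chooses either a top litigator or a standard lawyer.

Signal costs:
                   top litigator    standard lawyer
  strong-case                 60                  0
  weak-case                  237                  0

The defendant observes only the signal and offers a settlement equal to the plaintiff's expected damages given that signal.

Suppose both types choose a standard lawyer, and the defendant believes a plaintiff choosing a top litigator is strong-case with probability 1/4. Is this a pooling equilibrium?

Yes

On the equilibrium path (standard lawyer) the defendant holds the prior 2/3 and pays 2/3·203 + 1/3·71 = 159. Off-path (top litigator) belief 1/4 gives 1/4·203 + 3/4·71 = 104.
Strong-case: standard lawyer gives 159 − 0 = 159; top litigator gives 104 − 60 = 44. Stays. ✓
Weak-case: standard lawyer gives 159 − 0 = 159; top litigator gives 104 − 237 = -133. Stays. ✓
Beliefs are Bayes-consistent on-path and both types best-respond.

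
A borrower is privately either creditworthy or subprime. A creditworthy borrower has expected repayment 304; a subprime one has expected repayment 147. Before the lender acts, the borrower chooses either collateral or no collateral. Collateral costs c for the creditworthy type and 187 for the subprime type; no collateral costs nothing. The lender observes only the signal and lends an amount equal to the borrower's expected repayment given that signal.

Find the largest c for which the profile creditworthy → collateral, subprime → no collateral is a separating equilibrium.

Under separation: collateral → creditworthy (pays 304); no collateral → subprime (pays 147).
Subprime: 147 − 0 = 147 ≥ 304 − 187 = 117. Holds regardless of c. ✓
Creditworthy: 304 − c ≥ 147 − 0, so c ≤ 304 − 147 = 157.

157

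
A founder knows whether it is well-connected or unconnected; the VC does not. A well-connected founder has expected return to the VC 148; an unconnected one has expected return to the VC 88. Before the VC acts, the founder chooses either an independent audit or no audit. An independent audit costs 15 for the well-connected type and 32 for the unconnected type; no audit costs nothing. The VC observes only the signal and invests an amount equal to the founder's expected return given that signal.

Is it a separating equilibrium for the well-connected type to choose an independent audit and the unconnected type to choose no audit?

No

If types separate, audit earns payment 148 and no audit earns 88.
Well-connected: audit gives 148 − 15 = 133; no audit gives 88 − 0 = 88. No deviation. ✓
Unconnected: no audit gives 88 − 0 = 88; audit gives 148 − 32 = 116. Would deviate. ✗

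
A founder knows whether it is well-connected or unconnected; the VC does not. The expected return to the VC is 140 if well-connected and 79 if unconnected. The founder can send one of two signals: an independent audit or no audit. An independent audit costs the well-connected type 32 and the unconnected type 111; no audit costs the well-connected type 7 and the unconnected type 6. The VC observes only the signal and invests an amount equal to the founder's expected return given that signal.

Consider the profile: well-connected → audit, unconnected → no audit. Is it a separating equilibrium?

If types separate, audit earns payment 140 and no audit earns 79.
Well-connected: audit gives 140 − 32 = 108; no audit gives 79 − 7 = 72. No deviation. ✓
Unconnected: no audit gives 79 − 6 = 73; audit gives 140 − 111 = 29. No deviation. ✓
Neither type gains from mimicking the other.

Yes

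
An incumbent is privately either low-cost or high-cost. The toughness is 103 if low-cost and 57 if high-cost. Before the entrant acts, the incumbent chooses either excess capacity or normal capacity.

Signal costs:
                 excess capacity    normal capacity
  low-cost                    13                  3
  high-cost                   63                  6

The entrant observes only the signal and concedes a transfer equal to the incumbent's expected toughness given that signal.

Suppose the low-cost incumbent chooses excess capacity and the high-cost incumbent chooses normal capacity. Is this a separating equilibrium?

Yes

If types separate, excess capacity earns payment 103 and normal capacity earns 57.
Low-cost: excess capacity gives 103 − 13 = 90; normal capacity gives 57 − 3 = 54. No deviation. ✓
High-cost: normal capacity gives 57 − 6 = 51; excess capacity gives 103 − 63 = 40. No deviation. ✓
Both incentive constraints hold.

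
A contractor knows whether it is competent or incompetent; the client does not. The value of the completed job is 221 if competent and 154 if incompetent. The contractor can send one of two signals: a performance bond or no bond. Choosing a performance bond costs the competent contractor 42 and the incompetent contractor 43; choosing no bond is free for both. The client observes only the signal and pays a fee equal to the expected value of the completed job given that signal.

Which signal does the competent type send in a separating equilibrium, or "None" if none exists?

None

Try competent → bond, incompetent → no bond:
  Under separation the client infers type exactly: bond → competent (pays 221), no bond → incompetent (pays 154).
  Competent: bond gives 221 − 42 = 179; no bond gives 154 − 0 = 154. No deviation. ✓
  Incompetent: no bond gives 154 − 0 = 154; bond gives 221 − 43 = 178. Would deviate. ✗
Try competent → no bond, incompetent → bond:
  Under separation the client infers type exactly: no bond → competent (pays 221), bond → incompetent (pays 154).
  Competent: no bond gives 221 − 0 = 221; bond gives 154 − 42 = 112. No deviation. ✓
  Incompetent: bond gives 154 − 43 = 111; no bond gives 221 − 0 = 221. Would deviate. ✗
Neither assignment is incentive-compatible.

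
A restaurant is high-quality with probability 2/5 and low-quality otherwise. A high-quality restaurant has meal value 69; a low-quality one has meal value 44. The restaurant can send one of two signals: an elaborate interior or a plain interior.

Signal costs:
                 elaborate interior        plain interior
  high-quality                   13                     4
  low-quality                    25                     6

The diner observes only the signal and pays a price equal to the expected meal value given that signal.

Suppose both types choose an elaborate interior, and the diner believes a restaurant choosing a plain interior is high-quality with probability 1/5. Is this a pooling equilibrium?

On the equilibrium path (elaborate interior) the diner holds the prior 2/5 and pays 2/5·69 + 3/5·44 = 54. Off-path (plain interior) belief 1/5 gives 1/5·69 + 4/5·44 = 49.
High-quality: elaborate interior gives 54 − 13 = 41; plain interior gives 49 − 4 = 45. Deviates. ✗
Low-quality: elaborate interior gives 54 − 25 = 29; plain interior gives 49 − 6 = 43. Deviates. ✗

No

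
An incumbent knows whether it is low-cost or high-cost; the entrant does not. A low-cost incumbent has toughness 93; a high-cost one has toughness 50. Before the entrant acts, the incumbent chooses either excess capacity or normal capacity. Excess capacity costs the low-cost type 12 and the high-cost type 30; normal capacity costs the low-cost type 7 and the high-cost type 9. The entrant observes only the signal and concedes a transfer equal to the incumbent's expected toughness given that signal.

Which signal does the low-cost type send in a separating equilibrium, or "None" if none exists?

None

Try low-cost → excess capacity, high-cost → normal capacity:
  Under separation the entrant infers type exactly: excess capacity → low-cost (pays 93), normal capacity → high-cost (pays 50).
  Low-cost: excess capacity gives 93 − 12 = 81; normal capacity gives 50 − 7 = 43. No deviation. ✓
  High-cost: normal capacity gives 50 − 9 = 41; excess capacity gives 93 − 30 = 63. Would deviate. ✗
Try low-cost → normal capacity, high-cost → excess capacity:
  Under separation the entrant infers type exactly: normal capacity → low-cost (pays 93), excess capacity → high-cost (pays 50).
  Low-cost: normal capacity gives 93 − 7 = 86; excess capacity gives 50 − 12 = 38. No deviation. ✓
  High-cost: excess capacity gives 50 − 30 = 20; normal capacity gives 93 − 9 = 84. Would deviate. ✗
Neither assignment is incentive-compatible.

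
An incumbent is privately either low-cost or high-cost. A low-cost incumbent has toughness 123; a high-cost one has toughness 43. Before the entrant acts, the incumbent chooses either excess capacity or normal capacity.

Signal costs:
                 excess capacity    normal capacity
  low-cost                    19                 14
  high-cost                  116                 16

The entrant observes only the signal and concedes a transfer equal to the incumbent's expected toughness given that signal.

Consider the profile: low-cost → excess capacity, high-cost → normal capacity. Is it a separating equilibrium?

Yes

If types separate, excess capacity earns payment 123 and normal capacity earns 43.
Low-cost: excess capacity gives 123 − 19 = 104; normal capacity gives 43 − 14 = 29. No deviation. ✓
High-cost: normal capacity gives 43 − 16 = 27; excess capacity gives 123 − 116 = 7. No deviation. ✓
Neither type gains from mimicking the other.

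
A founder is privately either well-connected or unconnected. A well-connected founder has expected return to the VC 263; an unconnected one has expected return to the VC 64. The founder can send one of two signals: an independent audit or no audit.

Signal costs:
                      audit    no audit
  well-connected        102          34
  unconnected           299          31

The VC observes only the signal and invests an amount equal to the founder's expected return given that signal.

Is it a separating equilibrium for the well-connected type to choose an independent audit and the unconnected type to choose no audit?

Yes

If types separate, audit earns payment 263 and no audit earns 64.
Well-connected: audit gives 263 − 102 = 161; no audit gives 64 − 34 = 30. No deviation. ✓
Unconnected: no audit gives 64 − 31 = 33; audit gives 263 − 299 = -36. No deviation. ✓
Both incentive constraints hold.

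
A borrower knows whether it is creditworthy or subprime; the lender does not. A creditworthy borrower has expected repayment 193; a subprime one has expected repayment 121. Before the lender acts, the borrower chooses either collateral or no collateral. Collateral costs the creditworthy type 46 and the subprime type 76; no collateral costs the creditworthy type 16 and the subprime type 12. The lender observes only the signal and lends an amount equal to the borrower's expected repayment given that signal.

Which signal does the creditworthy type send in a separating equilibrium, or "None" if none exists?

None

Try creditworthy → collateral, subprime → no collateral:
  Under separation the lender infers type exactly: collateral → creditworthy (pays 193), no collateral → subprime (pays 121).
  Creditworthy: collateral gives 193 − 46 = 147; no collateral gives 121 − 16 = 105. No deviation. ✓
  Subprime: no collateral gives 121 − 12 = 109; collateral gives 193 − 76 = 117. Would deviate. ✗
Try creditworthy → no collateral, subprime → collateral:
  Under separation the lender infers type exactly: no collateral → creditworthy (pays 193), collateral → subprime (pays 121).
  Creditworthy: no collateral gives 193 − 16 = 177; collateral gives 121 − 46 = 75. No deviation. ✓
  Subprime: collateral gives 121 − 76 = 45; no collateral gives 193 − 12 = 181. Would deviate. ✗
Neither assignment is incentive-compatible.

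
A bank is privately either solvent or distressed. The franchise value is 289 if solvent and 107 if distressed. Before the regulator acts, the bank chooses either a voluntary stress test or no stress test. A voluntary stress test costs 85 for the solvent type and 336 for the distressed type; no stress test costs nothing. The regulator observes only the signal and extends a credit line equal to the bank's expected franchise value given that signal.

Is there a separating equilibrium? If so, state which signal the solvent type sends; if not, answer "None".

stress test

Try solvent → stress test, distressed → no stress test:
  If types separate, stress test earns payment 289 and no stress test earns 107.
  Solvent: stress test gives 289 − 85 = 204; no stress test gives 107 − 0 = 107. No deviation. ✓
  Distressed: no stress test gives 107 − 0 = 107; stress test gives 289 − 336 = -47. No deviation. ✓
Both hold — the solvent type sends stress test.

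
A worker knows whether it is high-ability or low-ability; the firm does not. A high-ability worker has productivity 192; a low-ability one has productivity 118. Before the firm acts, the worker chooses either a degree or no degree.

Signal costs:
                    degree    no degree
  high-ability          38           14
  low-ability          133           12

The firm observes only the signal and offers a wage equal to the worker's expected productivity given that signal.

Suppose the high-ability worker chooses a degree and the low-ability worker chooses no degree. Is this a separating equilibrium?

Yes

If types separate, degree earns payment 192 and no degree earns 118.
High-ability: degree gives 192 − 38 = 154; no degree gives 118 − 14 = 104. No deviation. ✓
Low-ability: no degree gives 118 − 12 = 106; degree gives 192 − 133 = 59. No deviation. ✓
Neither type gains from mimicking the other.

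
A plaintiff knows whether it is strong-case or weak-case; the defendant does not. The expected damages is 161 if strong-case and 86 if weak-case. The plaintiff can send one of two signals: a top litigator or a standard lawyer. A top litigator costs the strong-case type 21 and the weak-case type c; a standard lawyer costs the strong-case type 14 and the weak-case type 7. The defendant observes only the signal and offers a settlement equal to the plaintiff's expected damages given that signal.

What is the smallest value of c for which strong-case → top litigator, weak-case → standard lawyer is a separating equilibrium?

Under separation: top litigator → strong-case (pays 161); standard lawyer → weak-case (pays 86).
Strong-case: 161 − 21 = 140 ≥ 86 − 14 = 72. Holds regardless of c. ✓
Weak-case: 86 − 7 ≥ 161 − c, so c ≥ 161 − 79 = 82.

82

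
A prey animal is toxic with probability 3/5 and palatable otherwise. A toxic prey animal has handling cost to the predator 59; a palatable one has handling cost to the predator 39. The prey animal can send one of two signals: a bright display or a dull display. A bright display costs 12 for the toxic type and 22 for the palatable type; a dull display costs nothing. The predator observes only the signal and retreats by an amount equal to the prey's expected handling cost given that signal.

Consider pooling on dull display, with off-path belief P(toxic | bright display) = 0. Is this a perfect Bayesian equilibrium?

Yes

At the pooled signal (dull display) the predator holds the prior 3/5 and pays 3/5·59 + 2/5·39 = 51. Off-path (bright display) belief 0 gives 0·59 + 1·39 = 39.
Toxic: dull display gives 51 − 0 = 51; bright display gives 39 − 12 = 27. Stays. ✓
Palatable: dull display gives 51 − 0 = 51; bright display gives 39 − 22 = 17. Stays. ✓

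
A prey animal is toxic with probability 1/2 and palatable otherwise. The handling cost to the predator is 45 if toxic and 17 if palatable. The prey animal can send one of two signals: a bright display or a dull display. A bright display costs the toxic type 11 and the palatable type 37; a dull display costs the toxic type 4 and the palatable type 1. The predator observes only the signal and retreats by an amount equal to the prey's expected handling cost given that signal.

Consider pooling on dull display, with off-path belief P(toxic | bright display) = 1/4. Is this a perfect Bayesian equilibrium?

Yes

At the pooled signal (dull display) the predator holds the prior 1/2 and pays 1/2·45 + 1/2·17 = 31. Off-path (bright display) belief 1/4 gives 1/4·45 + 3/4·17 = 24.
Toxic: dull display gives 31 − 4 = 27; bright display gives 24 − 11 = 13. Stays. ✓
Palatable: dull display gives 31 − 1 = 30; bright display gives 24 − 37 = -13. Stays. ✓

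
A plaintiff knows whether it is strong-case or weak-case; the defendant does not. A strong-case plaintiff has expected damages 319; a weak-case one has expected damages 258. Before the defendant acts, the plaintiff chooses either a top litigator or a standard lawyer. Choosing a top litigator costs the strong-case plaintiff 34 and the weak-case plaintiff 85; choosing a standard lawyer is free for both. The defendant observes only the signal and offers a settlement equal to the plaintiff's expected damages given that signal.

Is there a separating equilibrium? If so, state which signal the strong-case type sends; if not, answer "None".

Try strong-case → top litigator, weak-case → standard lawyer:
  Under separation the defendant infers type exactly: top litigator → strong-case (pays 319), standard lawyer → weak-case (pays 258).
  Strong-case: top litigator gives 319 − 34 = 285; standard lawyer gives 258 − 0 = 258. No deviation. ✓
  Weak-case: standard lawyer gives 258 − 0 = 258; top litigator gives 319 − 85 = 234. No deviation. ✓
Both hold — the strong-case type sends top litigator.

top litigator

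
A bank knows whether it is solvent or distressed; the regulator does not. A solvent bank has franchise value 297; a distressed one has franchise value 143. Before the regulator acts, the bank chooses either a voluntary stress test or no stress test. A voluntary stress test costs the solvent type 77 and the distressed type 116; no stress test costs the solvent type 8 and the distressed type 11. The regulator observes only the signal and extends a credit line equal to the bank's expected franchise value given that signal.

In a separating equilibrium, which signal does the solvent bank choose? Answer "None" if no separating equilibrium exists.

None

Try solvent → stress test, distressed → no stress test:
  If types separate, stress test earns payment 297 and no stress test earns 143.
  Solvent: stress test gives 297 − 77 = 220; no stress test gives 143 − 8 = 135. No deviation. ✓
  Distressed: no stress test gives 143 − 11 = 132; stress test gives 297 − 116 = 181. Would deviate. ✗
Try solvent → no stress test, distressed → stress test:
  If types separate, no stress test earns payment 297 and stress test earns 143.
  Solvent: no stress test gives 297 − 8 = 289; stress test gives 143 − 77 = 66. No deviation. ✓
  Distressed: stress test gives 143 − 116 = 27; no stress test gives 297 − 11 = 286. Would deviate. ✗
Neither assignment is incentive-compatible.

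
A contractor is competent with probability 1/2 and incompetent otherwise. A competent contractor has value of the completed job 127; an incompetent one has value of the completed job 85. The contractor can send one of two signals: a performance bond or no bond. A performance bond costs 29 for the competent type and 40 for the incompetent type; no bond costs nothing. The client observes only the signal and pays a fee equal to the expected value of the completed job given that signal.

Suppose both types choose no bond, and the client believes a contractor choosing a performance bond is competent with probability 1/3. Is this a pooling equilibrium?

Yes

On the equilibrium path (no bond) the client holds the prior 1/2 and pays 1/2·127 + 1/2·85 = 106. Off-path (bond) belief 1/3 gives 1/3·127 + 2/3·85 = 99.
Competent: no bond gives 106 − 0 = 106; bond gives 99 − 29 = 70. Stays. ✓
Incompetent: no bond gives 106 − 0 = 106; bond gives 99 − 40 = 59. Stays. ✓
Beliefs are Bayes-consistent on-path and both types best-respond.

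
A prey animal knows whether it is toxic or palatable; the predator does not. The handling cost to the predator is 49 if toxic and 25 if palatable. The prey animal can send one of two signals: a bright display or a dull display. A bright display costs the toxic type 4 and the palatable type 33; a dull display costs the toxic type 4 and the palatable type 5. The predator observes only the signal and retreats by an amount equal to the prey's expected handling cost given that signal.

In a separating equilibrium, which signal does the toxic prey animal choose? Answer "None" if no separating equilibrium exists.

Try toxic → bright display, palatable → dull display:
  Under separation the predator infers type exactly: bright display → toxic (pays 49), dull display → palatable (pays 25).
  Toxic: bright display gives 49 − 4 = 45; dull display gives 25 − 4 = 21. No deviation. ✓
  Palatable: dull display gives 25 − 5 = 20; bright display gives 49 − 33 = 16. No deviation. ✓
Both hold — the toxic type sends bright display.

bright display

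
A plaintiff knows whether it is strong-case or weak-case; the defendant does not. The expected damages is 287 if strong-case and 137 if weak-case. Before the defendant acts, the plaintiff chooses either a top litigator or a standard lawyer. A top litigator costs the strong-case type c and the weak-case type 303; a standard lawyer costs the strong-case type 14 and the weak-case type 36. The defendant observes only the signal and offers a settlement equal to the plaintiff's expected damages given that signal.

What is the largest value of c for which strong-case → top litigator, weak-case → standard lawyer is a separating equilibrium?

164

Under separation: top litigator → strong-case (pays 287); standard lawyer → weak-case (pays 137).
Weak-case: 137 − 36 = 101 ≥ 287 − 303 = -16. Holds regardless of c. ✓
Strong-case: 287 − c ≥ 137 − 14, so c ≤ 287 − 123 = 164.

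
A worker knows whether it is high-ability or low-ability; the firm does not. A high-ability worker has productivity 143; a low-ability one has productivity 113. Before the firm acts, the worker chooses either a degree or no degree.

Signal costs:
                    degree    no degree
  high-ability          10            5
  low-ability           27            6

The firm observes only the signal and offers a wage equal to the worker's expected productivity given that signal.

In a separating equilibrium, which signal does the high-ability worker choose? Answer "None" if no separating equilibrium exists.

Try high-ability → degree, low-ability → no degree:
  Under separation the firm infers type exactly: degree → high-ability (pays 143), no degree → low-ability (pays 113).
  High-ability: degree gives 143 − 10 = 133; no degree gives 113 − 5 = 108. No deviation. ✓
  Low-ability: no degree gives 113 − 6 = 107; degree gives 143 − 27 = 116. Would deviate. ✗
Try high-ability → no degree, low-ability → degree:
  Under separation the firm infers type exactly: no degree → high-ability (pays 143), degree → low-ability (pays 113).
  High-ability: no degree gives 143 − 5 = 138; degree gives 113 − 10 = 103. No deviation. ✓
  Low-ability: degree gives 113 − 27 = 86; no degree gives 143 − 6 = 137. Would deviate. ✗
Neither assignment is incentive-compatible.

None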